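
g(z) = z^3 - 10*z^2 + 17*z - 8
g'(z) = 3*z^2 - 20*z + 17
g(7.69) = -13.87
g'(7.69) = 40.61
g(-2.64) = -140.98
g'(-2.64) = 90.71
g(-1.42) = -55.17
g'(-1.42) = 51.45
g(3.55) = -28.94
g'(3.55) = -16.19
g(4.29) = -40.16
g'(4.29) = -13.59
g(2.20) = -8.35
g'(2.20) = -12.48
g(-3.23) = -200.94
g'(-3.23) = 112.90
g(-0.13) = -10.38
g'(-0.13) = 19.65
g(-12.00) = -3380.00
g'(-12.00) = 689.00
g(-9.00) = -1700.00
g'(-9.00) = 440.00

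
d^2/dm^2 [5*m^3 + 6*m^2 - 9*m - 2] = 30*m + 12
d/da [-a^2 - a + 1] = -2*a - 1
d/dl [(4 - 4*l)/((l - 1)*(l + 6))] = 4/(l + 6)^2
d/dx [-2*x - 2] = -2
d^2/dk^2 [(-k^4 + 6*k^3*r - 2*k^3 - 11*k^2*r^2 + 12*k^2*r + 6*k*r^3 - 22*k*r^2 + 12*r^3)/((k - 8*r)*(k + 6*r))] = 2*(k^6 - 6*k^5*r - 132*k^4*r^2 + 472*k^3*r^3 + 102*k^3*r^2 + 13680*k^2*r^4 - 1188*k^2*r^3 - 42336*k*r^5 + 17064*k*r^4 + 25920*r^6 - 30384*r^5)/(-k^6 + 6*k^5*r + 132*k^4*r^2 - 568*k^3*r^3 - 6336*k^2*r^4 + 13824*k*r^5 + 110592*r^6)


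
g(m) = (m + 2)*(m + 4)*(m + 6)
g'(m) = (m + 2)*(m + 4) + (m + 2)*(m + 6) + (m + 4)*(m + 6) = 3*m^2 + 24*m + 44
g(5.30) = 767.16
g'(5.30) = 255.47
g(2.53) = 252.33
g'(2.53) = 123.92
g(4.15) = 508.74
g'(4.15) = 195.27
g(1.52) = 146.12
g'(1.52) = 87.41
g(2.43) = 240.13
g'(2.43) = 120.03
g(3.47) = 386.95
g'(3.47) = 163.40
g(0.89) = 97.37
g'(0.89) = 67.74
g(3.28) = 356.71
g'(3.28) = 155.00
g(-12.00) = -480.00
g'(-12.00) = 188.00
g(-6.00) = 0.00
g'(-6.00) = 8.00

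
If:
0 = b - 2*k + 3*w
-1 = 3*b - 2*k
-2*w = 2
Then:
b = -2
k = -5/2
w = -1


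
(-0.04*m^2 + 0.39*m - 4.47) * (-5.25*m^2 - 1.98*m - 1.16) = 0.21*m^4 - 1.9683*m^3 + 22.7417*m^2 + 8.3982*m + 5.1852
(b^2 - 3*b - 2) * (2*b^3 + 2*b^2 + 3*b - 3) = 2*b^5 - 4*b^4 - 7*b^3 - 16*b^2 + 3*b + 6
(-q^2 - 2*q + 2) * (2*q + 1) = -2*q^3 - 5*q^2 + 2*q + 2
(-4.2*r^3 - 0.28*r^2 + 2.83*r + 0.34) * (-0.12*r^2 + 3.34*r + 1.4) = 0.504*r^5 - 13.9944*r^4 - 7.1548*r^3 + 9.0194*r^2 + 5.0976*r + 0.476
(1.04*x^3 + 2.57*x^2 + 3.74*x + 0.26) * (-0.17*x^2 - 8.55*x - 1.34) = -0.1768*x^5 - 9.3289*x^4 - 24.0029*x^3 - 35.465*x^2 - 7.2346*x - 0.3484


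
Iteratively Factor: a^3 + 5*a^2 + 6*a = (a + 3)*(a^2 + 2*a) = a*(a + 3)*(a + 2)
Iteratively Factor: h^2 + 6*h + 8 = (h + 4)*(h + 2)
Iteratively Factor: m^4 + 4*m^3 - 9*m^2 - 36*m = (m + 4)*(m^3 - 9*m) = (m + 3)*(m + 4)*(m^2 - 3*m) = m*(m + 3)*(m + 4)*(m - 3)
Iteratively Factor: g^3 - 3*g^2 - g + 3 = (g + 1)*(g^2 - 4*g + 3) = (g - 1)*(g + 1)*(g - 3)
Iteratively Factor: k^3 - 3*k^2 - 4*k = (k + 1)*(k^2 - 4*k) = (k - 4)*(k + 1)*(k)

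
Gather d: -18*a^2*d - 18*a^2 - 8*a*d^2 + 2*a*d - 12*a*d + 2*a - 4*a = -18*a^2 - 8*a*d^2 - 2*a + d*(-18*a^2 - 10*a)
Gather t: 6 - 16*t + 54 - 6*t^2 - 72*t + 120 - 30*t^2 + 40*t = -36*t^2 - 48*t + 180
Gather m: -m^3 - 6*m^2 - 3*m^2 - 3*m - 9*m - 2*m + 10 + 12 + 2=-m^3 - 9*m^2 - 14*m + 24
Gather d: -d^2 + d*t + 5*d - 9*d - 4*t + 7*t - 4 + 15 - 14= -d^2 + d*(t - 4) + 3*t - 3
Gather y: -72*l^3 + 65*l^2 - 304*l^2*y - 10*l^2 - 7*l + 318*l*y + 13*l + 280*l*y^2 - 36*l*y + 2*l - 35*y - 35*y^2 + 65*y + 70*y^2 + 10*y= -72*l^3 + 55*l^2 + 8*l + y^2*(280*l + 35) + y*(-304*l^2 + 282*l + 40)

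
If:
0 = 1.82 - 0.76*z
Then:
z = 2.39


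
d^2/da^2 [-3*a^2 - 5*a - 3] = -6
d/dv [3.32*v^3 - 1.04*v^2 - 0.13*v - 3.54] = 9.96*v^2 - 2.08*v - 0.13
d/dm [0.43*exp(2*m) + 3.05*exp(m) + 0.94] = (0.86*exp(m) + 3.05)*exp(m)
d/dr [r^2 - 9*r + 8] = 2*r - 9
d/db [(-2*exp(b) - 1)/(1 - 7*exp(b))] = -9*exp(b)/(7*exp(b) - 1)^2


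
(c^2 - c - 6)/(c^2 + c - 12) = (c + 2)/(c + 4)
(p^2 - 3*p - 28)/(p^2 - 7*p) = (p + 4)/p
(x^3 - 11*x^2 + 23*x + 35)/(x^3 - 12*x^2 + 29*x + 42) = (x - 5)/(x - 6)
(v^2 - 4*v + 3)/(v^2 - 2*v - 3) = (v - 1)/(v + 1)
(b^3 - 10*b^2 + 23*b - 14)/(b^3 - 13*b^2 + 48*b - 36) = (b^2 - 9*b + 14)/(b^2 - 12*b + 36)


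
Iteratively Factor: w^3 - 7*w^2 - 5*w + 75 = (w + 3)*(w^2 - 10*w + 25) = (w - 5)*(w + 3)*(w - 5)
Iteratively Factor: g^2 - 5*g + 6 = (g - 3)*(g - 2)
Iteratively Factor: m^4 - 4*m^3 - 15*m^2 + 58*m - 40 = (m - 5)*(m^3 + m^2 - 10*m + 8) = (m - 5)*(m - 2)*(m^2 + 3*m - 4) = (m - 5)*(m - 2)*(m + 4)*(m - 1)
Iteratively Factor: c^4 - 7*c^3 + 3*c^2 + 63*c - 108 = (c - 3)*(c^3 - 4*c^2 - 9*c + 36) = (c - 4)*(c - 3)*(c^2 - 9) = (c - 4)*(c - 3)*(c + 3)*(c - 3)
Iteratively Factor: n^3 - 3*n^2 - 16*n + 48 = (n - 3)*(n^2 - 16) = (n - 3)*(n + 4)*(n - 4)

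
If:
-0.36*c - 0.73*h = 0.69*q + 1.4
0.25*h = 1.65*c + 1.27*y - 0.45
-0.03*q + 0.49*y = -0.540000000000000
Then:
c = -2.89269988412515*y - 2.41521823097721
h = -14.011819235226*y - 17.7404403244496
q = 16.3333333333333*y + 18.0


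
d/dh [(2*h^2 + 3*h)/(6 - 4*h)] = (-4*h^2 + 12*h + 9)/(2*(4*h^2 - 12*h + 9))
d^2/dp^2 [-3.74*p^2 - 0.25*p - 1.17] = -7.48000000000000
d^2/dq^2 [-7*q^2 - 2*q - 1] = -14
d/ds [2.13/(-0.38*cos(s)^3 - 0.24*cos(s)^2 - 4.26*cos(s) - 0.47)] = (2.4282*sin(s)^2 - 1.0224*cos(s) - 11.502)*sin(s)/(0.38*cos(s)^3 + 0.24*cos(s)^2 + 4.26*cos(s) + 0.47)^2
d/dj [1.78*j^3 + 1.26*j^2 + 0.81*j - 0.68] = 5.34*j^2 + 2.52*j + 0.81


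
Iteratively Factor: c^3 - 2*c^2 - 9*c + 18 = (c - 2)*(c^2 - 9) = (c - 2)*(c + 3)*(c - 3)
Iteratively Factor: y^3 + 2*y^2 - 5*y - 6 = (y + 1)*(y^2 + y - 6) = (y + 1)*(y + 3)*(y - 2)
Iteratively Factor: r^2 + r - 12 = (r + 4)*(r - 3)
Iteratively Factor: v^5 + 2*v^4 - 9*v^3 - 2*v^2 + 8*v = (v)*(v^4 + 2*v^3 - 9*v^2 - 2*v + 8) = v*(v - 1)*(v^3 + 3*v^2 - 6*v - 8) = v*(v - 1)*(v + 1)*(v^2 + 2*v - 8) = v*(v - 2)*(v - 1)*(v + 1)*(v + 4)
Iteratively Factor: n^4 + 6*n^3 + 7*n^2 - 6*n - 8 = (n - 1)*(n^3 + 7*n^2 + 14*n + 8) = (n - 1)*(n + 2)*(n^2 + 5*n + 4) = (n - 1)*(n + 2)*(n + 4)*(n + 1)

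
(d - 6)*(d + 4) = d^2 - 2*d - 24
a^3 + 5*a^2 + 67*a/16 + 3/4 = (a + 1/4)*(a + 3/4)*(a + 4)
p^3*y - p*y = p*(p - 1)*(p*y + y)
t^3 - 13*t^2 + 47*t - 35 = (t - 7)*(t - 5)*(t - 1)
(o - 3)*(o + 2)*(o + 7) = o^3 + 6*o^2 - 13*o - 42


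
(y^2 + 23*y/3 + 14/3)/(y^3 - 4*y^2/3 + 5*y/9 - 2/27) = 9*(3*y^2 + 23*y + 14)/(27*y^3 - 36*y^2 + 15*y - 2)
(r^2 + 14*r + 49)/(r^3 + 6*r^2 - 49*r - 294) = (r + 7)/(r^2 - r - 42)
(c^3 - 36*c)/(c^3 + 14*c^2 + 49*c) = (c^2 - 36)/(c^2 + 14*c + 49)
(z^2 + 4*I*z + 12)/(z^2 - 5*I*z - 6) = (z + 6*I)/(z - 3*I)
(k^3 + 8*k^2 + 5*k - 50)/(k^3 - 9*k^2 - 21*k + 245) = (k^2 + 3*k - 10)/(k^2 - 14*k + 49)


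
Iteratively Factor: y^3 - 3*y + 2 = (y + 2)*(y^2 - 2*y + 1) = (y - 1)*(y + 2)*(y - 1)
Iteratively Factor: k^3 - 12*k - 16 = (k + 2)*(k^2 - 2*k - 8) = (k - 4)*(k + 2)*(k + 2)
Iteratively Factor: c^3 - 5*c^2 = (c - 5)*(c^2) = c*(c - 5)*(c)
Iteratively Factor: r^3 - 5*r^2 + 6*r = (r - 3)*(r^2 - 2*r) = (r - 3)*(r - 2)*(r)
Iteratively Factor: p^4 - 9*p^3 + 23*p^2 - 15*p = (p - 1)*(p^3 - 8*p^2 + 15*p) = (p - 5)*(p - 1)*(p^2 - 3*p) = (p - 5)*(p - 3)*(p - 1)*(p)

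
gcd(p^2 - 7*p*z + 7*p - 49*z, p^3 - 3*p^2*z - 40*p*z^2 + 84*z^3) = -p + 7*z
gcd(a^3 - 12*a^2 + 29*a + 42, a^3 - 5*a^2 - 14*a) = a - 7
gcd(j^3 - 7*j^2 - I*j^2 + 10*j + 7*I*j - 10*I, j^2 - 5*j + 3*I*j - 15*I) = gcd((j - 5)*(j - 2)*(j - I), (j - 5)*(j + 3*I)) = j - 5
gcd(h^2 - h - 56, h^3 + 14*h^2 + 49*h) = h + 7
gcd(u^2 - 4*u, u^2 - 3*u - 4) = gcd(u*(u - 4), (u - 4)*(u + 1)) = u - 4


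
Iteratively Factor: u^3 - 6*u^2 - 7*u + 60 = (u - 4)*(u^2 - 2*u - 15) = (u - 5)*(u - 4)*(u + 3)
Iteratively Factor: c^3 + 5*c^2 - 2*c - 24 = (c - 2)*(c^2 + 7*c + 12) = (c - 2)*(c + 4)*(c + 3)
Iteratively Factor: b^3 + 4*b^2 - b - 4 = (b + 1)*(b^2 + 3*b - 4) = (b + 1)*(b + 4)*(b - 1)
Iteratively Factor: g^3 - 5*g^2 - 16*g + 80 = (g - 5)*(g^2 - 16) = (g - 5)*(g - 4)*(g + 4)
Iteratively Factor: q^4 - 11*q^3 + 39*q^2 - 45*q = (q)*(q^3 - 11*q^2 + 39*q - 45) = q*(q - 3)*(q^2 - 8*q + 15) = q*(q - 5)*(q - 3)*(q - 3)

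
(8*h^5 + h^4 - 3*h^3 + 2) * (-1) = -8*h^5 - h^4 + 3*h^3 - 2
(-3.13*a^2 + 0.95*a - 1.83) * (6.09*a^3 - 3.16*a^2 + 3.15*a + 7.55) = -19.0617*a^5 + 15.6763*a^4 - 24.0062*a^3 - 14.8562*a^2 + 1.408*a - 13.8165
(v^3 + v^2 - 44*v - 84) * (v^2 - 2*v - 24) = v^5 - v^4 - 70*v^3 - 20*v^2 + 1224*v + 2016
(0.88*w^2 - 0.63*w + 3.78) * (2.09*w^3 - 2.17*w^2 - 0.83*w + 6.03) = 1.8392*w^5 - 3.2263*w^4 + 8.5369*w^3 - 2.3733*w^2 - 6.9363*w + 22.7934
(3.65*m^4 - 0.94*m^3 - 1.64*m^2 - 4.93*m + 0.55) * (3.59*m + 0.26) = 13.1035*m^5 - 2.4256*m^4 - 6.132*m^3 - 18.1251*m^2 + 0.6927*m + 0.143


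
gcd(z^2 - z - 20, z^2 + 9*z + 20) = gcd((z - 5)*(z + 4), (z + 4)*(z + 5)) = z + 4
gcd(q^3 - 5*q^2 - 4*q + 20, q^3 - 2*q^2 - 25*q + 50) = q^2 - 7*q + 10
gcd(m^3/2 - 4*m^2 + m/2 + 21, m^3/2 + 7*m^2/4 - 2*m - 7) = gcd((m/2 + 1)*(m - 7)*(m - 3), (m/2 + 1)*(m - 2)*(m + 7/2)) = m + 2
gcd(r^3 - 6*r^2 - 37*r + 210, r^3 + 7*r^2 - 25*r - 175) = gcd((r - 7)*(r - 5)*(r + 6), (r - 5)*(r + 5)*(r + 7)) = r - 5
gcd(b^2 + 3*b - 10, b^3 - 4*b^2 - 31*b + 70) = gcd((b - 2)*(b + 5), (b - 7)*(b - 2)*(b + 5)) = b^2 + 3*b - 10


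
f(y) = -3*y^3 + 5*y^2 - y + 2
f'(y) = -9*y^2 + 10*y - 1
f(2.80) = -27.46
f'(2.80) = -43.56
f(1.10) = 2.96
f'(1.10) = -0.89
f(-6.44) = 1017.08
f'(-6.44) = -438.66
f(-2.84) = 113.89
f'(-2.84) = -101.99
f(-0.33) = 2.98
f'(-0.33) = -5.28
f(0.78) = 2.84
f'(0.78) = 1.32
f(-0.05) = 2.06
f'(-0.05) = -1.52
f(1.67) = 0.30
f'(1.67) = -9.40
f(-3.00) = 131.00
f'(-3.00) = -112.00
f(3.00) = -37.00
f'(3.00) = -52.00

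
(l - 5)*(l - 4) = l^2 - 9*l + 20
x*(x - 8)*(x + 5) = x^3 - 3*x^2 - 40*x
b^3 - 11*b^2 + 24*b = b*(b - 8)*(b - 3)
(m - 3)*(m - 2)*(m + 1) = m^3 - 4*m^2 + m + 6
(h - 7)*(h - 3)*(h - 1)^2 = h^4 - 12*h^3 + 42*h^2 - 52*h + 21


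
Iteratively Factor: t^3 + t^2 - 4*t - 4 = (t + 1)*(t^2 - 4) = (t + 1)*(t + 2)*(t - 2)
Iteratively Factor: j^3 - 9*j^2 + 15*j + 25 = (j + 1)*(j^2 - 10*j + 25) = (j - 5)*(j + 1)*(j - 5)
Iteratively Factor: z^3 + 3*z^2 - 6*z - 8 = (z + 4)*(z^2 - z - 2) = (z + 1)*(z + 4)*(z - 2)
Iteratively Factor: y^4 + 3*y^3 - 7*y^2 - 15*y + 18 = (y + 3)*(y^3 - 7*y + 6) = (y + 3)^2*(y^2 - 3*y + 2) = (y - 2)*(y + 3)^2*(y - 1)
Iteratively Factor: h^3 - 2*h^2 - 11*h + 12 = (h + 3)*(h^2 - 5*h + 4) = (h - 4)*(h + 3)*(h - 1)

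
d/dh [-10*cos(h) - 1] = 10*sin(h)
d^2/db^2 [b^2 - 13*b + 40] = 2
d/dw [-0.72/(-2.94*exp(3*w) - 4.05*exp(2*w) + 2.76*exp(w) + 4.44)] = (-6.3504*exp(2*w) - 5.832*exp(w) + 1.9872)*exp(w)/(2.94*exp(3*w) + 4.05*exp(2*w) - 2.76*exp(w) - 4.44)^2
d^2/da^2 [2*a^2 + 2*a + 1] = 4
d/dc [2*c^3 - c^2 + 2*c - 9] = 6*c^2 - 2*c + 2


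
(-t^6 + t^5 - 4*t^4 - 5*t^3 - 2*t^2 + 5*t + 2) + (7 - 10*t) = -t^6 + t^5 - 4*t^4 - 5*t^3 - 2*t^2 - 5*t + 9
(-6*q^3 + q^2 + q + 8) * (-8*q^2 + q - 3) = 48*q^5 - 14*q^4 + 11*q^3 - 66*q^2 + 5*q - 24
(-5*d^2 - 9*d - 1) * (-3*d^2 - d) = 15*d^4 + 32*d^3 + 12*d^2 + d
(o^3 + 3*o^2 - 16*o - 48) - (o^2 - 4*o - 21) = o^3 + 2*o^2 - 12*o - 27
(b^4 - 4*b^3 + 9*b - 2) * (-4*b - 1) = -4*b^5 + 15*b^4 + 4*b^3 - 36*b^2 - b + 2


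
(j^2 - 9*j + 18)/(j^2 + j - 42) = (j - 3)/(j + 7)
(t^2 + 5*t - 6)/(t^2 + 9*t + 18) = (t - 1)/(t + 3)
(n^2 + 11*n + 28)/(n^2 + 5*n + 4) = (n + 7)/(n + 1)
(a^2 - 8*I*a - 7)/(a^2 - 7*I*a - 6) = (a - 7*I)/(a - 6*I)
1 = 1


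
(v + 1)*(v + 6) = v^2 + 7*v + 6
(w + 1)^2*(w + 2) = w^3 + 4*w^2 + 5*w + 2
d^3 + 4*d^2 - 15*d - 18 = (d - 3)*(d + 1)*(d + 6)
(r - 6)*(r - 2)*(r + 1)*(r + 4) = r^4 - 3*r^3 - 24*r^2 + 28*r + 48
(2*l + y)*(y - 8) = 2*l*y - 16*l + y^2 - 8*y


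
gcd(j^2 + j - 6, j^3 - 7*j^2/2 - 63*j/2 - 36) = j + 3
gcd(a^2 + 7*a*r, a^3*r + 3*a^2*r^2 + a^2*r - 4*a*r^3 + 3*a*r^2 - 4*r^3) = 1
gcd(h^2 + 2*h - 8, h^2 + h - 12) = h + 4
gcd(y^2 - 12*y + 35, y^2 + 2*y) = 1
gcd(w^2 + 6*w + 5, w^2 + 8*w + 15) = w + 5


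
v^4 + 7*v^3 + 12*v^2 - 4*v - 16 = (v - 1)*(v + 2)^2*(v + 4)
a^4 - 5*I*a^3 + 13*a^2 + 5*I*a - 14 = (a - 1)*(a + 1)*(a - 7*I)*(a + 2*I)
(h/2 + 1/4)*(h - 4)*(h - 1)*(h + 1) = h^4/2 - 7*h^3/4 - 3*h^2/2 + 7*h/4 + 1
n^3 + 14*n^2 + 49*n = n*(n + 7)^2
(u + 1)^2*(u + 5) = u^3 + 7*u^2 + 11*u + 5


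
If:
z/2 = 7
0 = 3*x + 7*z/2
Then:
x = -49/3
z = 14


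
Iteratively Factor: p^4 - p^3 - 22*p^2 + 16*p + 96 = (p - 4)*(p^3 + 3*p^2 - 10*p - 24) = (p - 4)*(p + 4)*(p^2 - p - 6) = (p - 4)*(p - 3)*(p + 4)*(p + 2)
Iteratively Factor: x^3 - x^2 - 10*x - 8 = (x + 2)*(x^2 - 3*x - 4) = (x - 4)*(x + 2)*(x + 1)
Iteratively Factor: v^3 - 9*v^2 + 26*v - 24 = (v - 2)*(v^2 - 7*v + 12) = (v - 4)*(v - 2)*(v - 3)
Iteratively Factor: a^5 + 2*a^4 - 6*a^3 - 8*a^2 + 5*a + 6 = (a - 2)*(a^4 + 4*a^3 + 2*a^2 - 4*a - 3) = (a - 2)*(a + 1)*(a^3 + 3*a^2 - a - 3) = (a - 2)*(a + 1)*(a + 3)*(a^2 - 1) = (a - 2)*(a + 1)^2*(a + 3)*(a - 1)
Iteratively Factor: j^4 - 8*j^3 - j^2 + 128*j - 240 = (j - 3)*(j^3 - 5*j^2 - 16*j + 80) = (j - 4)*(j - 3)*(j^2 - j - 20) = (j - 5)*(j - 4)*(j - 3)*(j + 4)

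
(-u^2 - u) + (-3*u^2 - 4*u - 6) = -4*u^2 - 5*u - 6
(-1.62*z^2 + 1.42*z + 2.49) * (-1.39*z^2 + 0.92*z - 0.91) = 2.2518*z^4 - 3.4642*z^3 - 0.6805*z^2 + 0.9986*z - 2.2659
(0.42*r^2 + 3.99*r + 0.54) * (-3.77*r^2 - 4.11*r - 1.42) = -1.5834*r^4 - 16.7685*r^3 - 19.0311*r^2 - 7.8852*r - 0.7668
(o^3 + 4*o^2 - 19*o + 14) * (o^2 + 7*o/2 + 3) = o^5 + 15*o^4/2 - 2*o^3 - 81*o^2/2 - 8*o + 42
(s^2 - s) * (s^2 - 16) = s^4 - s^3 - 16*s^2 + 16*s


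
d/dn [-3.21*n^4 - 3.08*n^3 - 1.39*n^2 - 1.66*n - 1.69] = -12.84*n^3 - 9.24*n^2 - 2.78*n - 1.66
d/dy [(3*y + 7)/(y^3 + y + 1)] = (3*y^3 + 3*y - (3*y + 7)*(3*y^2 + 1) + 3)/(y^3 + y + 1)^2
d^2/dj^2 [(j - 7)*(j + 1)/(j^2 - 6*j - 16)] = 18*(3*j^2 - 18*j + 52)/(j^6 - 18*j^5 + 60*j^4 + 360*j^3 - 960*j^2 - 4608*j - 4096)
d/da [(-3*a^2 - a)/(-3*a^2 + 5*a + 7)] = (-18*a^2 - 42*a - 7)/(9*a^4 - 30*a^3 - 17*a^2 + 70*a + 49)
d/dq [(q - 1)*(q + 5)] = 2*q + 4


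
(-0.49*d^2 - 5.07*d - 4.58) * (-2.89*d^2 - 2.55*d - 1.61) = 1.4161*d^4 + 15.9018*d^3 + 26.9536*d^2 + 19.8417*d + 7.3738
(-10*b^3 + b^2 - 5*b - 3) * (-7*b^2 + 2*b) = 70*b^5 - 27*b^4 + 37*b^3 + 11*b^2 - 6*b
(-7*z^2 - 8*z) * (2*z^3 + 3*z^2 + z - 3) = -14*z^5 - 37*z^4 - 31*z^3 + 13*z^2 + 24*z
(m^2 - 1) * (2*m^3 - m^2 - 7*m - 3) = 2*m^5 - m^4 - 9*m^3 - 2*m^2 + 7*m + 3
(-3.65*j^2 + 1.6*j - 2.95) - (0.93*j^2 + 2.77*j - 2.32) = -4.58*j^2 - 1.17*j - 0.63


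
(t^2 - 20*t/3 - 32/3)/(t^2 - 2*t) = (3*t^2 - 20*t - 32)/(3*t*(t - 2))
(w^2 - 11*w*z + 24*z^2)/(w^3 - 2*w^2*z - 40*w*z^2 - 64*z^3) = (w - 3*z)/(w^2 + 6*w*z + 8*z^2)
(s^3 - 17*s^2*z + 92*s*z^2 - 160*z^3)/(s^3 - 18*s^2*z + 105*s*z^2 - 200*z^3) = (-s + 4*z)/(-s + 5*z)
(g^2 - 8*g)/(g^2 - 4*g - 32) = g/(g + 4)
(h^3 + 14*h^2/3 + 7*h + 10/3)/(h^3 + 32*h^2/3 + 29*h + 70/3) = (h + 1)/(h + 7)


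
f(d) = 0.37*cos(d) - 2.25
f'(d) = -0.37*sin(d)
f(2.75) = -2.59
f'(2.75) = -0.14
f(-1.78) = -2.33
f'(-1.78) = 0.36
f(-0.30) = -1.90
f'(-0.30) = 0.11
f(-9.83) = -2.59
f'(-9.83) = -0.15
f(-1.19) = -2.11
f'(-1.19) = 0.34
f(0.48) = -1.92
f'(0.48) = -0.17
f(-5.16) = -2.09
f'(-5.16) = -0.33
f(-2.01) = -2.41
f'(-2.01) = 0.33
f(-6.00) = -1.89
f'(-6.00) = -0.10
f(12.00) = -1.94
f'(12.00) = 0.20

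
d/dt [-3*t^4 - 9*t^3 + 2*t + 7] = -12*t^3 - 27*t^2 + 2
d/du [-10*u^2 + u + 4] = 1 - 20*u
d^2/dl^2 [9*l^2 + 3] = 18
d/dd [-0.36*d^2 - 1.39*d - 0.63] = -0.72*d - 1.39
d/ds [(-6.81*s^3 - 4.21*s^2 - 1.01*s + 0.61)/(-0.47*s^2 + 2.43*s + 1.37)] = (3.2007*s^4 - 33.0966*s^3 - 38.6941*s^2 - 10.962*s - 2.866)/(0.2209*s^4 - 2.2842*s^3 + 4.6171*s^2 + 6.6582*s + 1.8769)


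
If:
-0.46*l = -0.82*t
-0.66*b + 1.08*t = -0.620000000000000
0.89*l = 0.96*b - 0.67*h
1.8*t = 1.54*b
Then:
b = -2.35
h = 1.39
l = -3.58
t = -2.01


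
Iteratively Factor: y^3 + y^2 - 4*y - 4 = (y + 1)*(y^2 - 4) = (y + 1)*(y + 2)*(y - 2)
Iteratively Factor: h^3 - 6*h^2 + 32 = (h - 4)*(h^2 - 2*h - 8) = (h - 4)^2*(h + 2)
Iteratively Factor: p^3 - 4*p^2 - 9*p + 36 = (p - 4)*(p^2 - 9) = (p - 4)*(p + 3)*(p - 3)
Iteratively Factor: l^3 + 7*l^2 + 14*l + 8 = (l + 2)*(l^2 + 5*l + 4) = (l + 2)*(l + 4)*(l + 1)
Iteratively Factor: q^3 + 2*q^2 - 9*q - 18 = (q + 2)*(q^2 - 9) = (q - 3)*(q + 2)*(q + 3)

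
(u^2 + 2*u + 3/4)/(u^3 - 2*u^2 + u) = (u^2 + 2*u + 3/4)/(u*(u^2 - 2*u + 1))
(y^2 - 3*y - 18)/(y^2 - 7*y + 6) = (y + 3)/(y - 1)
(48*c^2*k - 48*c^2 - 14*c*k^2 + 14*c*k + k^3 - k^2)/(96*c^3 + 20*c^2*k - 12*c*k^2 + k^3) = (k - 1)/(2*c + k)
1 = 1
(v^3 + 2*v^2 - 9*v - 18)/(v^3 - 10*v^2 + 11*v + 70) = (v^2 - 9)/(v^2 - 12*v + 35)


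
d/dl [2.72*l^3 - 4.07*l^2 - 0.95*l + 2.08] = 8.16*l^2 - 8.14*l - 0.95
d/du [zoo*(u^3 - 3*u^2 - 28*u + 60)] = zoo*(u^2 + u + 1)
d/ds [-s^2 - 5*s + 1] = -2*s - 5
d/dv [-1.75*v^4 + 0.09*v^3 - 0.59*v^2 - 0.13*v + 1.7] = -7.0*v^3 + 0.27*v^2 - 1.18*v - 0.13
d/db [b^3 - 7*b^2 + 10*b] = 3*b^2 - 14*b + 10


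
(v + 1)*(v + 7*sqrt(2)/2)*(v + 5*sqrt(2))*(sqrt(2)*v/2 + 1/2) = sqrt(2)*v^4/2 + sqrt(2)*v^3/2 + 9*v^3 + 9*v^2 + 87*sqrt(2)*v^2/4 + 35*v/2 + 87*sqrt(2)*v/4 + 35/2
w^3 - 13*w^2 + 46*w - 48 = (w - 8)*(w - 3)*(w - 2)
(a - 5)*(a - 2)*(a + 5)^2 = a^4 + 3*a^3 - 35*a^2 - 75*a + 250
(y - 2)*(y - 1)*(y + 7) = y^3 + 4*y^2 - 19*y + 14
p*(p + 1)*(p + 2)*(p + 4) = p^4 + 7*p^3 + 14*p^2 + 8*p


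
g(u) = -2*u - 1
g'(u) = -2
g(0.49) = -1.98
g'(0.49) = -2.00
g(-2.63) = 4.26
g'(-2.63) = -2.00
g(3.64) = -8.28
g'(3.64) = -2.00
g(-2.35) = 3.70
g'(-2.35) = -2.00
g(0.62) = -2.24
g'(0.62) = -2.00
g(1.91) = -4.82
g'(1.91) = -2.00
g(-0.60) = 0.20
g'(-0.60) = -2.00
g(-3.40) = 5.80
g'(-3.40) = -2.00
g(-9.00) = 17.00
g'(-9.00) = -2.00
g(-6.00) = 11.00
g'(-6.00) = -2.00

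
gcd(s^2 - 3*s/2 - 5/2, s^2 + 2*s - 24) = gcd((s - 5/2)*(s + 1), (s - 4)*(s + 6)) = 1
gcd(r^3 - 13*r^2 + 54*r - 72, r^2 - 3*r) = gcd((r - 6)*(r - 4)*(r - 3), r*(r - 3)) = r - 3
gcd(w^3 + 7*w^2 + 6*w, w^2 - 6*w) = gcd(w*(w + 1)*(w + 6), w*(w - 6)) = w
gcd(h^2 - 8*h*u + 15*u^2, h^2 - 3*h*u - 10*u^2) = -h + 5*u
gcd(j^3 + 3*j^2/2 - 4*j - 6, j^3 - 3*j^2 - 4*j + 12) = j^2 - 4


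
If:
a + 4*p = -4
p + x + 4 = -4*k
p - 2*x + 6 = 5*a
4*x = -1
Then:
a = 22/21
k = -209/336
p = -53/42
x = -1/4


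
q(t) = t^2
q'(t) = 2*t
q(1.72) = 2.96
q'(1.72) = 3.44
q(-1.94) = 3.76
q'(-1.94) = -3.88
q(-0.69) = 0.48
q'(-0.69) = -1.38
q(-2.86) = 8.18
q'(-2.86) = -5.72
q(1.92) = 3.69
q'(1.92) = 3.84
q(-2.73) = 7.45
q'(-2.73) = -5.46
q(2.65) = 7.02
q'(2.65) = 5.30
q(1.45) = 2.10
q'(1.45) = 2.90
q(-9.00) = 81.00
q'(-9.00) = -18.00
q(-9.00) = 81.00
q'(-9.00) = -18.00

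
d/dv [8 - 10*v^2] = -20*v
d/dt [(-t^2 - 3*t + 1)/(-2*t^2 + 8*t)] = (-7*t^2/2 + t - 2)/(t^2*(t^2 - 8*t + 16))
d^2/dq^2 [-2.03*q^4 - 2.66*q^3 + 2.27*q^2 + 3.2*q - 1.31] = -24.36*q^2 - 15.96*q + 4.54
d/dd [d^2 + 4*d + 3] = 2*d + 4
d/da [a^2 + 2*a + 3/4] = 2*a + 2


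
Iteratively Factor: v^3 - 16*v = (v - 4)*(v^2 + 4*v) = v*(v - 4)*(v + 4)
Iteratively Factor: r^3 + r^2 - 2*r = (r - 1)*(r^2 + 2*r) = r*(r - 1)*(r + 2)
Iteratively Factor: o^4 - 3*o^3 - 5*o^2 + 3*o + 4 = (o + 1)*(o^3 - 4*o^2 - o + 4) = (o - 1)*(o + 1)*(o^2 - 3*o - 4) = (o - 4)*(o - 1)*(o + 1)*(o + 1)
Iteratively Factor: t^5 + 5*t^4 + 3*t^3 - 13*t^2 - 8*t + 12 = (t + 2)*(t^4 + 3*t^3 - 3*t^2 - 7*t + 6) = (t - 1)*(t + 2)*(t^3 + 4*t^2 + t - 6) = (t - 1)*(t + 2)*(t + 3)*(t^2 + t - 2) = (t - 1)^2*(t + 2)*(t + 3)*(t + 2)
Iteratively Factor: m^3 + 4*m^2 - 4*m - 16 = (m + 2)*(m^2 + 2*m - 8) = (m + 2)*(m + 4)*(m - 2)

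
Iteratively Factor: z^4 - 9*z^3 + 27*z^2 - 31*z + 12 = (z - 1)*(z^3 - 8*z^2 + 19*z - 12) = (z - 3)*(z - 1)*(z^2 - 5*z + 4) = (z - 4)*(z - 3)*(z - 1)*(z - 1)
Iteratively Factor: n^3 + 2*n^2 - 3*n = (n)*(n^2 + 2*n - 3) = n*(n - 1)*(n + 3)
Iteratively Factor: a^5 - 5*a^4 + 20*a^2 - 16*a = (a - 2)*(a^4 - 3*a^3 - 6*a^2 + 8*a) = (a - 2)*(a - 1)*(a^3 - 2*a^2 - 8*a) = (a - 4)*(a - 2)*(a - 1)*(a^2 + 2*a) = (a - 4)*(a - 2)*(a - 1)*(a + 2)*(a)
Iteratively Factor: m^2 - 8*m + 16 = (m - 4)*(m - 4)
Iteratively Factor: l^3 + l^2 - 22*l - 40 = (l - 5)*(l^2 + 6*l + 8) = (l - 5)*(l + 2)*(l + 4)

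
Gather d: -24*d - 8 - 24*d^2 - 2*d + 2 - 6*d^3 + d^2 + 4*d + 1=-6*d^3 - 23*d^2 - 22*d - 5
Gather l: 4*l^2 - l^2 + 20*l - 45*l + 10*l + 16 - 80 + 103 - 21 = 3*l^2 - 15*l + 18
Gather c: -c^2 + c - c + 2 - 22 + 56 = 36 - c^2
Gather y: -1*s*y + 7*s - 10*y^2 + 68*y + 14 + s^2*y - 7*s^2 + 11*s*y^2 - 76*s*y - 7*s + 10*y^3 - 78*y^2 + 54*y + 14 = -7*s^2 + 10*y^3 + y^2*(11*s - 88) + y*(s^2 - 77*s + 122) + 28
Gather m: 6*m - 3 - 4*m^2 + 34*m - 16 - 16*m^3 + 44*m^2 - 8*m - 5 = -16*m^3 + 40*m^2 + 32*m - 24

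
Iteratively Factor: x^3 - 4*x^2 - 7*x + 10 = (x + 2)*(x^2 - 6*x + 5) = (x - 1)*(x + 2)*(x - 5)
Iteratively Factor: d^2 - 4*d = (d - 4)*(d)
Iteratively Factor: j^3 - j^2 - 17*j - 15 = (j + 3)*(j^2 - 4*j - 5) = (j + 1)*(j + 3)*(j - 5)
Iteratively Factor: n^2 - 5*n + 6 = (n - 2)*(n - 3)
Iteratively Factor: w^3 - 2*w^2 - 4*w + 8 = (w - 2)*(w^2 - 4) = (w - 2)^2*(w + 2)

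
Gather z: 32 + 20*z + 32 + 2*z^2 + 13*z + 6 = 2*z^2 + 33*z + 70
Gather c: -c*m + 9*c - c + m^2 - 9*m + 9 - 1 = c*(8 - m) + m^2 - 9*m + 8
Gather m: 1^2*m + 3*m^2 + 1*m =3*m^2 + 2*m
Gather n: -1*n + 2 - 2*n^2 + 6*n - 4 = -2*n^2 + 5*n - 2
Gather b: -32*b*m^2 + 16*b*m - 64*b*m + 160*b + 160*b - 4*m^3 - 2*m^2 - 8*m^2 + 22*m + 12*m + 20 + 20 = b*(-32*m^2 - 48*m + 320) - 4*m^3 - 10*m^2 + 34*m + 40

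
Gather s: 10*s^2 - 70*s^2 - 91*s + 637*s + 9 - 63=-60*s^2 + 546*s - 54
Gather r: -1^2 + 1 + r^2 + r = r^2 + r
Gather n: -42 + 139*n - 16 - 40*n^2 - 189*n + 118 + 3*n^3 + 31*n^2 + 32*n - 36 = 3*n^3 - 9*n^2 - 18*n + 24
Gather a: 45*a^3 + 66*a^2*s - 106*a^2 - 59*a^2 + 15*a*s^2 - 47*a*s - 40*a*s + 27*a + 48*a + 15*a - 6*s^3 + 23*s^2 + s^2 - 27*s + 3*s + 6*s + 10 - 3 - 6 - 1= 45*a^3 + a^2*(66*s - 165) + a*(15*s^2 - 87*s + 90) - 6*s^3 + 24*s^2 - 18*s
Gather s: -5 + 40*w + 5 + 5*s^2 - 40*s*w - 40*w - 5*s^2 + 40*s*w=0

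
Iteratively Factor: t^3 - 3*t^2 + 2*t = (t)*(t^2 - 3*t + 2) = t*(t - 1)*(t - 2)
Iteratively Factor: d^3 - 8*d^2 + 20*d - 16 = (d - 4)*(d^2 - 4*d + 4) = (d - 4)*(d - 2)*(d - 2)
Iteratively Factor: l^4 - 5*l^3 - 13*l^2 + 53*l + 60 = (l - 4)*(l^3 - l^2 - 17*l - 15) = (l - 4)*(l + 1)*(l^2 - 2*l - 15) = (l - 4)*(l + 1)*(l + 3)*(l - 5)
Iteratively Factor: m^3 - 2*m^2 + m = (m)*(m^2 - 2*m + 1) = m*(m - 1)*(m - 1)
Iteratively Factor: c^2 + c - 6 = (c + 3)*(c - 2)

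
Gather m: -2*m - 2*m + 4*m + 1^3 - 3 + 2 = 0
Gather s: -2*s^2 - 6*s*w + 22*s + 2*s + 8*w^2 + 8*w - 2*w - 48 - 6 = -2*s^2 + s*(24 - 6*w) + 8*w^2 + 6*w - 54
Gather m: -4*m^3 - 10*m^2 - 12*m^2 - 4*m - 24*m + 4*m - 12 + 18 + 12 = -4*m^3 - 22*m^2 - 24*m + 18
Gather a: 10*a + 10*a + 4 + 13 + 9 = 20*a + 26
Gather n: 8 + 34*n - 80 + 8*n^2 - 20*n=8*n^2 + 14*n - 72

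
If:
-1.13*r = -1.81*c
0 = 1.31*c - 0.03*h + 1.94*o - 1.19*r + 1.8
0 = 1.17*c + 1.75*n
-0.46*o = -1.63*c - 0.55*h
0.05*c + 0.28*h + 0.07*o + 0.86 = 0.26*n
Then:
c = 1.09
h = -3.78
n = -0.73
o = -0.65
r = 1.75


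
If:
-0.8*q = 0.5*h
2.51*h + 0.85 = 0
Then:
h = -0.34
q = 0.21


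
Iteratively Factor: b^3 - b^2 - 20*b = (b - 5)*(b^2 + 4*b) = (b - 5)*(b + 4)*(b)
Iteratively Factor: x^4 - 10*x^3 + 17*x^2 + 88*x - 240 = (x + 3)*(x^3 - 13*x^2 + 56*x - 80) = (x - 4)*(x + 3)*(x^2 - 9*x + 20) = (x - 5)*(x - 4)*(x + 3)*(x - 4)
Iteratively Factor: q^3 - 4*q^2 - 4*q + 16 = (q - 2)*(q^2 - 2*q - 8) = (q - 4)*(q - 2)*(q + 2)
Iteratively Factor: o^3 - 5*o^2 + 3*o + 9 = (o + 1)*(o^2 - 6*o + 9) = (o - 3)*(o + 1)*(o - 3)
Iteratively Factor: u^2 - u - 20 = (u + 4)*(u - 5)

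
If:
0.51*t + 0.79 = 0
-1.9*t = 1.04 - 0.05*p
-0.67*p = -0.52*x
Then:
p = -38.06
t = -1.55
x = -49.04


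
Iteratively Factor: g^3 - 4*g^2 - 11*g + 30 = (g - 2)*(g^2 - 2*g - 15) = (g - 5)*(g - 2)*(g + 3)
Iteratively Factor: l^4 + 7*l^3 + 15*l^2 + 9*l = (l + 1)*(l^3 + 6*l^2 + 9*l) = (l + 1)*(l + 3)*(l^2 + 3*l) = l*(l + 1)*(l + 3)*(l + 3)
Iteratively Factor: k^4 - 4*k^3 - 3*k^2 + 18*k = (k)*(k^3 - 4*k^2 - 3*k + 18) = k*(k - 3)*(k^2 - k - 6) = k*(k - 3)*(k + 2)*(k - 3)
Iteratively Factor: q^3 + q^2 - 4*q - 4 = (q - 2)*(q^2 + 3*q + 2) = (q - 2)*(q + 2)*(q + 1)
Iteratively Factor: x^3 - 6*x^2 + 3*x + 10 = (x - 5)*(x^2 - x - 2) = (x - 5)*(x - 2)*(x + 1)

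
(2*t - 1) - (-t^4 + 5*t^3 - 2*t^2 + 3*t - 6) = t^4 - 5*t^3 + 2*t^2 - t + 5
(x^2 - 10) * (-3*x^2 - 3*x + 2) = -3*x^4 - 3*x^3 + 32*x^2 + 30*x - 20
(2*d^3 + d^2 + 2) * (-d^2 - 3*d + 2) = -2*d^5 - 7*d^4 + d^3 - 6*d + 4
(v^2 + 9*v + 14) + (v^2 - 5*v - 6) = 2*v^2 + 4*v + 8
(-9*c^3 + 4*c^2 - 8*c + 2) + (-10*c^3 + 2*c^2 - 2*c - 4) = -19*c^3 + 6*c^2 - 10*c - 2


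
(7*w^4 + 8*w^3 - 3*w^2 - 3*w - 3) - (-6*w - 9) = 7*w^4 + 8*w^3 - 3*w^2 + 3*w + 6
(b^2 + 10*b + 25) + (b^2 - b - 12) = 2*b^2 + 9*b + 13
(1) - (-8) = 9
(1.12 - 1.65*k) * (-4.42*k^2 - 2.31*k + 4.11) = 7.293*k^3 - 1.1389*k^2 - 9.3687*k + 4.6032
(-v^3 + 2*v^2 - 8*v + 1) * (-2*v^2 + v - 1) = 2*v^5 - 5*v^4 + 19*v^3 - 12*v^2 + 9*v - 1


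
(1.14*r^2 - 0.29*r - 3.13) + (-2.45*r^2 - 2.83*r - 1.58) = -1.31*r^2 - 3.12*r - 4.71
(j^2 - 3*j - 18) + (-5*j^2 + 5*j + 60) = -4*j^2 + 2*j + 42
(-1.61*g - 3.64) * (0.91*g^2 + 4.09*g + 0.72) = -1.4651*g^3 - 9.8973*g^2 - 16.0468*g - 2.6208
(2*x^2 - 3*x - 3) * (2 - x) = -2*x^3 + 7*x^2 - 3*x - 6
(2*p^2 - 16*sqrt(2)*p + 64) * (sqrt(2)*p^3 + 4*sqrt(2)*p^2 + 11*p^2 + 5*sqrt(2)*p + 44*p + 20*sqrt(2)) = 2*sqrt(2)*p^5 - 10*p^4 + 8*sqrt(2)*p^4 - 102*sqrt(2)*p^3 - 40*p^3 - 408*sqrt(2)*p^2 + 544*p^2 + 320*sqrt(2)*p + 2176*p + 1280*sqrt(2)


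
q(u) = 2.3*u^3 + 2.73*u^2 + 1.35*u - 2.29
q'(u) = 6.9*u^2 + 5.46*u + 1.35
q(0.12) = -2.08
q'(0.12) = 2.10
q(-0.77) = -2.76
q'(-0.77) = 1.24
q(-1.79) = -9.15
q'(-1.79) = 13.68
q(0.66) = 0.45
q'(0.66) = 7.96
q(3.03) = 90.85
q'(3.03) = 81.24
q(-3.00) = -43.87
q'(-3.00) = 47.07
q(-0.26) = -2.50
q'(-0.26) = 0.40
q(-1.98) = -12.11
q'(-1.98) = 17.59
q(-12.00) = -3599.77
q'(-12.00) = 929.43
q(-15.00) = -7170.79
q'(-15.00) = 1471.95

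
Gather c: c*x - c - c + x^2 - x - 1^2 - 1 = c*(x - 2) + x^2 - x - 2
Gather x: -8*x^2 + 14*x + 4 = -8*x^2 + 14*x + 4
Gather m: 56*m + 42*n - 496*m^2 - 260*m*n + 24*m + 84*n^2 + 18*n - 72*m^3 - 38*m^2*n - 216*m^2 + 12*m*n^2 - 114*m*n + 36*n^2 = -72*m^3 + m^2*(-38*n - 712) + m*(12*n^2 - 374*n + 80) + 120*n^2 + 60*n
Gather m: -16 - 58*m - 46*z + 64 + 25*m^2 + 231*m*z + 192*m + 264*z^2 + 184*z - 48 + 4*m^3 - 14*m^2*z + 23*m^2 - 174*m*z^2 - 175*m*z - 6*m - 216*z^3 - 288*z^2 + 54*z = 4*m^3 + m^2*(48 - 14*z) + m*(-174*z^2 + 56*z + 128) - 216*z^3 - 24*z^2 + 192*z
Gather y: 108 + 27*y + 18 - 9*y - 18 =18*y + 108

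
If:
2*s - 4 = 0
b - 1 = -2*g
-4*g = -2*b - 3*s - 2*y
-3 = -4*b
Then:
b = 3/4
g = 1/8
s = 2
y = -7/2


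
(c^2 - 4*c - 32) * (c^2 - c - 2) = c^4 - 5*c^3 - 30*c^2 + 40*c + 64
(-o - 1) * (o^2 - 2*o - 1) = -o^3 + o^2 + 3*o + 1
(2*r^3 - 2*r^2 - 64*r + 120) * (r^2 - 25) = 2*r^5 - 2*r^4 - 114*r^3 + 170*r^2 + 1600*r - 3000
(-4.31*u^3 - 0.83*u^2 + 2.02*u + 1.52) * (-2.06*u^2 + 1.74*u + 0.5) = 8.8786*u^5 - 5.7896*u^4 - 7.7604*u^3 - 0.0314000000000001*u^2 + 3.6548*u + 0.76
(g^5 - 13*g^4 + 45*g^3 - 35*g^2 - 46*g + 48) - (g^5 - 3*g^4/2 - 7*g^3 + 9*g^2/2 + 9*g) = -23*g^4/2 + 52*g^3 - 79*g^2/2 - 55*g + 48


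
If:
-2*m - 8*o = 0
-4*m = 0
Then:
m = 0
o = 0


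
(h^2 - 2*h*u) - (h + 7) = h^2 - 2*h*u - h - 7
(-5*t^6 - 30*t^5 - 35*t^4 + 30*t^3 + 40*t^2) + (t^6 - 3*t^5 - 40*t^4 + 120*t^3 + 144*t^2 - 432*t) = -4*t^6 - 33*t^5 - 75*t^4 + 150*t^3 + 184*t^2 - 432*t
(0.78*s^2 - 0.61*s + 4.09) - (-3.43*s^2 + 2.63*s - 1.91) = 4.21*s^2 - 3.24*s + 6.0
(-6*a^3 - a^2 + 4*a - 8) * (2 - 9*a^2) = 54*a^5 + 9*a^4 - 48*a^3 + 70*a^2 + 8*a - 16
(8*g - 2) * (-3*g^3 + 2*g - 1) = -24*g^4 + 6*g^3 + 16*g^2 - 12*g + 2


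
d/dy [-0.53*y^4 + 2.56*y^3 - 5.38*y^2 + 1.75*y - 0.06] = -2.12*y^3 + 7.68*y^2 - 10.76*y + 1.75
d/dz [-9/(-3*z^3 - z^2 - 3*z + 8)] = 9*(-9*z^2 - 2*z - 3)/(3*z^3 + z^2 + 3*z - 8)^2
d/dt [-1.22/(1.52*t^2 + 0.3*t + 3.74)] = (3.7088*t + 0.366)/(1.52*t^2 + 0.3*t + 3.74)^2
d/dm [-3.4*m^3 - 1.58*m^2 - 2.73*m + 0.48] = -10.2*m^2 - 3.16*m - 2.73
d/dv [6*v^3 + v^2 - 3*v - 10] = 18*v^2 + 2*v - 3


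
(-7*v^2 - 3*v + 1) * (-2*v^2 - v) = 14*v^4 + 13*v^3 + v^2 - v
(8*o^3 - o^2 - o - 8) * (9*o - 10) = 72*o^4 - 89*o^3 + o^2 - 62*o + 80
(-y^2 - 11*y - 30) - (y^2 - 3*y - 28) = -2*y^2 - 8*y - 2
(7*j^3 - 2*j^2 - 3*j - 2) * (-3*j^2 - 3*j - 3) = -21*j^5 - 15*j^4 - 6*j^3 + 21*j^2 + 15*j + 6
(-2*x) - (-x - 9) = 9 - x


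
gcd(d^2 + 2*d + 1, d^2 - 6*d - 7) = d + 1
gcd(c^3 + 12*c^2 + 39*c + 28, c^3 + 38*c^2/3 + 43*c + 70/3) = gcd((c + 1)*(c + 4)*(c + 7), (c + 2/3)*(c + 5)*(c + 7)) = c + 7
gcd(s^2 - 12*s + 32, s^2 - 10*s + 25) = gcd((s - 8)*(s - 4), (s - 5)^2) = 1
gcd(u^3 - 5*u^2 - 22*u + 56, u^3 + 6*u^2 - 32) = u^2 + 2*u - 8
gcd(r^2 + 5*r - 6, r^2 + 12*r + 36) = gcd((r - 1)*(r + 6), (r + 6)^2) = r + 6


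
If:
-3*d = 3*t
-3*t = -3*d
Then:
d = 0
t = 0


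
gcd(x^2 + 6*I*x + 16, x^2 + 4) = x - 2*I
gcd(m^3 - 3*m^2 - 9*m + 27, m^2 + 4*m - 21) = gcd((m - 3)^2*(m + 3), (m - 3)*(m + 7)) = m - 3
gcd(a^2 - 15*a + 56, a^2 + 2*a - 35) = 1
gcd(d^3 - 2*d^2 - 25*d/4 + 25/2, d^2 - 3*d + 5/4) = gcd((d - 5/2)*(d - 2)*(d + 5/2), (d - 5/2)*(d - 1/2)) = d - 5/2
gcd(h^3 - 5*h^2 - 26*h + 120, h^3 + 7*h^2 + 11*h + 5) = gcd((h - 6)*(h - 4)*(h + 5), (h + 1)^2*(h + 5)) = h + 5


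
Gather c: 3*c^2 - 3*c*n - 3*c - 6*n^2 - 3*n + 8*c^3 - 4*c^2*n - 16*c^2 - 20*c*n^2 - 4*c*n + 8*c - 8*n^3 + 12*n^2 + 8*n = 8*c^3 + c^2*(-4*n - 13) + c*(-20*n^2 - 7*n + 5) - 8*n^3 + 6*n^2 + 5*n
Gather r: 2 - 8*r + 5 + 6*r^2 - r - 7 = 6*r^2 - 9*r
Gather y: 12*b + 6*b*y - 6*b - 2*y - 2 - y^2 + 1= 6*b - y^2 + y*(6*b - 2) - 1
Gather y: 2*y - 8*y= -6*y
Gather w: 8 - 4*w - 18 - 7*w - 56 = -11*w - 66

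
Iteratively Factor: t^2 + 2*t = (t)*(t + 2)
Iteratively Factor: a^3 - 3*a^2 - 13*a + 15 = (a - 1)*(a^2 - 2*a - 15) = (a - 5)*(a - 1)*(a + 3)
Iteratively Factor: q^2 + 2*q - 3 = (q - 1)*(q + 3)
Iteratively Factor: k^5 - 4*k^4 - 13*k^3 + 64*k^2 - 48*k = (k - 4)*(k^4 - 13*k^2 + 12*k) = (k - 4)*(k - 3)*(k^3 + 3*k^2 - 4*k) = k*(k - 4)*(k - 3)*(k^2 + 3*k - 4) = k*(k - 4)*(k - 3)*(k - 1)*(k + 4)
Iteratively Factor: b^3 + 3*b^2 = (b + 3)*(b^2) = b*(b + 3)*(b)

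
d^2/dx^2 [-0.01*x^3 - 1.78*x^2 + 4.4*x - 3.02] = -0.06*x - 3.56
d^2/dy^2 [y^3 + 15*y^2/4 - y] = 6*y + 15/2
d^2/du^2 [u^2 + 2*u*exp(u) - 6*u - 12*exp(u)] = 2*u*exp(u) - 8*exp(u) + 2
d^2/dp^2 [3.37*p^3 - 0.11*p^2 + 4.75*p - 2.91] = 20.22*p - 0.22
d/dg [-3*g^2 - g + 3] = -6*g - 1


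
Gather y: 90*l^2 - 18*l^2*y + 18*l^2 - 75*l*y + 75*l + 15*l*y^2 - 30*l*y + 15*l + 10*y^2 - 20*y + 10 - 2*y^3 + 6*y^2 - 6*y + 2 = 108*l^2 + 90*l - 2*y^3 + y^2*(15*l + 16) + y*(-18*l^2 - 105*l - 26) + 12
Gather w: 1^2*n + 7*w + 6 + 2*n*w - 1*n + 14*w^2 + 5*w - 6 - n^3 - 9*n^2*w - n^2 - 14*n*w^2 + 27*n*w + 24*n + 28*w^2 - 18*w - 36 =-n^3 - n^2 + 24*n + w^2*(42 - 14*n) + w*(-9*n^2 + 29*n - 6) - 36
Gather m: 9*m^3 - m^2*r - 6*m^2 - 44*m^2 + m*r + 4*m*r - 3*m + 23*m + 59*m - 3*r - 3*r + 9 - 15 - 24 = 9*m^3 + m^2*(-r - 50) + m*(5*r + 79) - 6*r - 30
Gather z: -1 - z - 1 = -z - 2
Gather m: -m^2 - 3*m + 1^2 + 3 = -m^2 - 3*m + 4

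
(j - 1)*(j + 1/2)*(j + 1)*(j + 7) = j^4 + 15*j^3/2 + 5*j^2/2 - 15*j/2 - 7/2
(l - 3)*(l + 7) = l^2 + 4*l - 21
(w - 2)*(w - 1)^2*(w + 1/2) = w^4 - 7*w^3/2 + 3*w^2 + w/2 - 1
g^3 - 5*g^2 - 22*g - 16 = (g - 8)*(g + 1)*(g + 2)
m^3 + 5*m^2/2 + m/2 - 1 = (m - 1/2)*(m + 1)*(m + 2)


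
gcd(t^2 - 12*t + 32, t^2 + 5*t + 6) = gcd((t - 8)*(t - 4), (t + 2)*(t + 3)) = 1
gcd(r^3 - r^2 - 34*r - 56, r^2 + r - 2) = r + 2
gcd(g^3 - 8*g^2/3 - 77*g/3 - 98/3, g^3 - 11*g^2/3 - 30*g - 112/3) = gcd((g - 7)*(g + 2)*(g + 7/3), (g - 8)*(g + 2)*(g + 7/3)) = g^2 + 13*g/3 + 14/3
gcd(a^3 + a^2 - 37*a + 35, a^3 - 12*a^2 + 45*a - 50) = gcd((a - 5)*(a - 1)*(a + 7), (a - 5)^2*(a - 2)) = a - 5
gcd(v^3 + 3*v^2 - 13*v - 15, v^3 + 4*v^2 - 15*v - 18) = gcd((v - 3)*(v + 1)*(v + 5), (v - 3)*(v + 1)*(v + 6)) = v^2 - 2*v - 3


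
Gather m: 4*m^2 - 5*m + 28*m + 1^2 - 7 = 4*m^2 + 23*m - 6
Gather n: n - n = 0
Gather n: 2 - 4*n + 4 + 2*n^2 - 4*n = 2*n^2 - 8*n + 6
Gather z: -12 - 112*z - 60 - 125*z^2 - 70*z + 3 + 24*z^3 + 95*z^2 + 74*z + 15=24*z^3 - 30*z^2 - 108*z - 54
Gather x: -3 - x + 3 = -x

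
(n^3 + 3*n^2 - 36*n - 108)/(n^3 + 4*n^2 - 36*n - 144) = (n + 3)/(n + 4)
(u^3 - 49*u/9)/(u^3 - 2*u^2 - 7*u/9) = (3*u + 7)/(3*u + 1)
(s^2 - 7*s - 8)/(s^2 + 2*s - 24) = (s^2 - 7*s - 8)/(s^2 + 2*s - 24)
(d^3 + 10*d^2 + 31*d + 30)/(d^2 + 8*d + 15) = d + 2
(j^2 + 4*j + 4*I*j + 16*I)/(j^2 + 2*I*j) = (j^2 + 4*j*(1 + I) + 16*I)/(j*(j + 2*I))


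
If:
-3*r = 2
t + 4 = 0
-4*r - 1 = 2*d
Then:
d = 5/6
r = -2/3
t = -4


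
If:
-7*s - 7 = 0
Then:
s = -1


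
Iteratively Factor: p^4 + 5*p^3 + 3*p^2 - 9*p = (p + 3)*(p^3 + 2*p^2 - 3*p) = (p + 3)^2*(p^2 - p) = (p - 1)*(p + 3)^2*(p)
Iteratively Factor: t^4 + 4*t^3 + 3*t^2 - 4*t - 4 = (t - 1)*(t^3 + 5*t^2 + 8*t + 4) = (t - 1)*(t + 2)*(t^2 + 3*t + 2) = (t - 1)*(t + 1)*(t + 2)*(t + 2)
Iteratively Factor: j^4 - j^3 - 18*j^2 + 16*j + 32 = (j + 4)*(j^3 - 5*j^2 + 2*j + 8) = (j - 2)*(j + 4)*(j^2 - 3*j - 4) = (j - 2)*(j + 1)*(j + 4)*(j - 4)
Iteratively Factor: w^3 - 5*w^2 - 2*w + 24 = (w - 4)*(w^2 - w - 6) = (w - 4)*(w - 3)*(w + 2)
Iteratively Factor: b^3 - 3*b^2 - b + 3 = (b - 3)*(b^2 - 1) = (b - 3)*(b + 1)*(b - 1)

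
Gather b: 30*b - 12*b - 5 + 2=18*b - 3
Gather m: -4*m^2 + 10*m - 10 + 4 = -4*m^2 + 10*m - 6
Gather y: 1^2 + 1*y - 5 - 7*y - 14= -6*y - 18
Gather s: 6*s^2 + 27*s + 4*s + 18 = 6*s^2 + 31*s + 18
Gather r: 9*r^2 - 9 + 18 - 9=9*r^2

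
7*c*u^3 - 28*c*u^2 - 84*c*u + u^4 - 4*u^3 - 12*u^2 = u*(7*c + u)*(u - 6)*(u + 2)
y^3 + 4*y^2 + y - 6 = (y - 1)*(y + 2)*(y + 3)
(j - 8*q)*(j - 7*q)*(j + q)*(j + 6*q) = j^4 - 8*j^3*q - 43*j^2*q^2 + 302*j*q^3 + 336*q^4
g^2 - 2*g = g*(g - 2)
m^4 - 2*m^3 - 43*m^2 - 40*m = m*(m - 8)*(m + 1)*(m + 5)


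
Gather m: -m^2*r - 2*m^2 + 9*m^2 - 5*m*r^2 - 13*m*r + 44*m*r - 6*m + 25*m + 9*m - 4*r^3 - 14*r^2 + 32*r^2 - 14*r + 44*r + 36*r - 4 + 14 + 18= m^2*(7 - r) + m*(-5*r^2 + 31*r + 28) - 4*r^3 + 18*r^2 + 66*r + 28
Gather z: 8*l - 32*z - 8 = 8*l - 32*z - 8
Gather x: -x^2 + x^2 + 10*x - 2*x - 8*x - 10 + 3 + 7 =0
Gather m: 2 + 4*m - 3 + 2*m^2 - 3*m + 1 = 2*m^2 + m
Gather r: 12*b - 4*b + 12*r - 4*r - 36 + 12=8*b + 8*r - 24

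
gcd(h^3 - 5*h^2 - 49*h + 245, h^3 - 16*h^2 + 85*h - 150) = h - 5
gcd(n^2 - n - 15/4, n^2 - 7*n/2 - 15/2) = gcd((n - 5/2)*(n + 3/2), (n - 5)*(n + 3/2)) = n + 3/2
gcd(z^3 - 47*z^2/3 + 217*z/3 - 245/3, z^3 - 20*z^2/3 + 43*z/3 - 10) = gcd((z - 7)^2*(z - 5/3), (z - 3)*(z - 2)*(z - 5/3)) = z - 5/3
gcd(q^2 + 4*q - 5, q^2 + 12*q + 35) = q + 5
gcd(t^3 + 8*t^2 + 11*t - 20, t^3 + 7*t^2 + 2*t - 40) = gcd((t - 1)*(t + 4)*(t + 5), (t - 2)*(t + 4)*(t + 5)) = t^2 + 9*t + 20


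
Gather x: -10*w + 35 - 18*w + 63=98 - 28*w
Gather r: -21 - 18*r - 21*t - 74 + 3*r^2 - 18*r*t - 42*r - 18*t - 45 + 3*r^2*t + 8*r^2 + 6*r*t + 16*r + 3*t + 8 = r^2*(3*t + 11) + r*(-12*t - 44) - 36*t - 132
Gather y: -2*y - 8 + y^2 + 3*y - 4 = y^2 + y - 12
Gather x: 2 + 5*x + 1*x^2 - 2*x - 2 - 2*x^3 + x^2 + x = -2*x^3 + 2*x^2 + 4*x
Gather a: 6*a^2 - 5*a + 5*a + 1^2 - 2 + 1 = 6*a^2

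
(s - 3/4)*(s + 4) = s^2 + 13*s/4 - 3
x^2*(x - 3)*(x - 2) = x^4 - 5*x^3 + 6*x^2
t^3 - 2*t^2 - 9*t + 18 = (t - 3)*(t - 2)*(t + 3)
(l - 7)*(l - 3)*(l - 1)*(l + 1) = l^4 - 10*l^3 + 20*l^2 + 10*l - 21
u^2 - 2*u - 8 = (u - 4)*(u + 2)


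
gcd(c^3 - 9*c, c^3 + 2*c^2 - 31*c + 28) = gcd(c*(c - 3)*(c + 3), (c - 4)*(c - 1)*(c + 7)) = 1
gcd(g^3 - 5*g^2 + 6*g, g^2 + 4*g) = g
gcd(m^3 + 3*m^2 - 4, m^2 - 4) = m + 2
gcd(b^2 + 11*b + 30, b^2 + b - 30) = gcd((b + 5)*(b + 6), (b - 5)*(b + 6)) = b + 6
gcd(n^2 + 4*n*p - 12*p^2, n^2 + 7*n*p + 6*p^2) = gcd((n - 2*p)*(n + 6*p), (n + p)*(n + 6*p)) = n + 6*p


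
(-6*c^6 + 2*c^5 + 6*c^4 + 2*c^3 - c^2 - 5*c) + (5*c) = -6*c^6 + 2*c^5 + 6*c^4 + 2*c^3 - c^2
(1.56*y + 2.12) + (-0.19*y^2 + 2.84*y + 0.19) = -0.19*y^2 + 4.4*y + 2.31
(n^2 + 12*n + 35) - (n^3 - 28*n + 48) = -n^3 + n^2 + 40*n - 13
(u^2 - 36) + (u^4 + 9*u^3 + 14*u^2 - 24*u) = u^4 + 9*u^3 + 15*u^2 - 24*u - 36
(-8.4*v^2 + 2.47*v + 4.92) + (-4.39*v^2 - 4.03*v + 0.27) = -12.79*v^2 - 1.56*v + 5.19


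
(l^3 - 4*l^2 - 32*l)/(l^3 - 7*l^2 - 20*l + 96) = l/(l - 3)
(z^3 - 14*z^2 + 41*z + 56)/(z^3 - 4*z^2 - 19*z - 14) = (z - 8)/(z + 2)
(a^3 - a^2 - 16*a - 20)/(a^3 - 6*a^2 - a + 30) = (a + 2)/(a - 3)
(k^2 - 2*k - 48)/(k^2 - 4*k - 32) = (k + 6)/(k + 4)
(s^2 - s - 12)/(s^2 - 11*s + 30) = (s^2 - s - 12)/(s^2 - 11*s + 30)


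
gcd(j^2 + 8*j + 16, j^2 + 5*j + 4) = j + 4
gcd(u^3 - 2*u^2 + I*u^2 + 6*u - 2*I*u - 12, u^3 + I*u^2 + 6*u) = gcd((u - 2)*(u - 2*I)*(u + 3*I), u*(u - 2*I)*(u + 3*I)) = u^2 + I*u + 6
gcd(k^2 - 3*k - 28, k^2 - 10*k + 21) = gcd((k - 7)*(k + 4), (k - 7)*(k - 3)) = k - 7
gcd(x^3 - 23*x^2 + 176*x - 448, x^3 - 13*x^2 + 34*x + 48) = x - 8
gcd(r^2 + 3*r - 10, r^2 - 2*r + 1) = 1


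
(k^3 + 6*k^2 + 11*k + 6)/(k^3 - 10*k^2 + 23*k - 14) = (k^3 + 6*k^2 + 11*k + 6)/(k^3 - 10*k^2 + 23*k - 14)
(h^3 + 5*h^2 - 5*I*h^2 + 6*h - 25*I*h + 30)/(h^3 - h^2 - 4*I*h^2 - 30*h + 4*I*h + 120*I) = (h^2 - 5*I*h + 6)/(h^2 + h*(-6 - 4*I) + 24*I)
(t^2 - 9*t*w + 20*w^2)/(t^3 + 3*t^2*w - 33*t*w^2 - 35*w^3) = (t - 4*w)/(t^2 + 8*t*w + 7*w^2)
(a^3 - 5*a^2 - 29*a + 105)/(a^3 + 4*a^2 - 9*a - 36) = (a^2 - 2*a - 35)/(a^2 + 7*a + 12)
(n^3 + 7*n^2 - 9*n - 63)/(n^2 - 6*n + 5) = (n^3 + 7*n^2 - 9*n - 63)/(n^2 - 6*n + 5)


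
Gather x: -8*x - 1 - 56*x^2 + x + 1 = -56*x^2 - 7*x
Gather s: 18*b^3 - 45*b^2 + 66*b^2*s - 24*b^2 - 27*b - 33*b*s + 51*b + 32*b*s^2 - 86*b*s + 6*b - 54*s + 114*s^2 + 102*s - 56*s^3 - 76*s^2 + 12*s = 18*b^3 - 69*b^2 + 30*b - 56*s^3 + s^2*(32*b + 38) + s*(66*b^2 - 119*b + 60)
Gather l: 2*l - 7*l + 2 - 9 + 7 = -5*l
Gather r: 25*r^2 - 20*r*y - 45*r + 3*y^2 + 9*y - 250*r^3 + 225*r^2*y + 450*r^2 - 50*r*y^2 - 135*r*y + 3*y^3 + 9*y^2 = -250*r^3 + r^2*(225*y + 475) + r*(-50*y^2 - 155*y - 45) + 3*y^3 + 12*y^2 + 9*y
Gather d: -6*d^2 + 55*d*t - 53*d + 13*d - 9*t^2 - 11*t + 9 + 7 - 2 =-6*d^2 + d*(55*t - 40) - 9*t^2 - 11*t + 14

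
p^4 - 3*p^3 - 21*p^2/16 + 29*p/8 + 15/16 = (p - 3)*(p - 5/4)*(p + 1/4)*(p + 1)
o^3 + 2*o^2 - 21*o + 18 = (o - 3)*(o - 1)*(o + 6)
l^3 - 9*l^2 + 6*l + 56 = (l - 7)*(l - 4)*(l + 2)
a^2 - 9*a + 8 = (a - 8)*(a - 1)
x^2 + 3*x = x*(x + 3)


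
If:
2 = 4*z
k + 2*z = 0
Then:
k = -1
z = 1/2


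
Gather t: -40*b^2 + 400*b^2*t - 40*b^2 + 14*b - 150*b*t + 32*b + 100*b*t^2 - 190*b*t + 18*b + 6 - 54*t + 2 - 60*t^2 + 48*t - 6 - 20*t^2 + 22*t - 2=-80*b^2 + 64*b + t^2*(100*b - 80) + t*(400*b^2 - 340*b + 16)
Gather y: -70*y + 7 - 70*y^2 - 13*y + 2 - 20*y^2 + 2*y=-90*y^2 - 81*y + 9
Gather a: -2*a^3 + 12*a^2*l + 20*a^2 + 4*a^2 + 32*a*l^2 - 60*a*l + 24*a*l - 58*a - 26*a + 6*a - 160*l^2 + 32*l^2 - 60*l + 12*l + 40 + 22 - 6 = -2*a^3 + a^2*(12*l + 24) + a*(32*l^2 - 36*l - 78) - 128*l^2 - 48*l + 56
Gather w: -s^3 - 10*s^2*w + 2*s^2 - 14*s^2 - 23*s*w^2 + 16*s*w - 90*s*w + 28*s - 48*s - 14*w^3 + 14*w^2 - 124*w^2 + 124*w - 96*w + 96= -s^3 - 12*s^2 - 20*s - 14*w^3 + w^2*(-23*s - 110) + w*(-10*s^2 - 74*s + 28) + 96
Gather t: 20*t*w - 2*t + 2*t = 20*t*w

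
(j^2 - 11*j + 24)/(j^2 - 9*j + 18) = (j - 8)/(j - 6)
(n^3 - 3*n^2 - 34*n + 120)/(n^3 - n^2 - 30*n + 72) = (n - 5)/(n - 3)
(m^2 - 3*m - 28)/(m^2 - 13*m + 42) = (m + 4)/(m - 6)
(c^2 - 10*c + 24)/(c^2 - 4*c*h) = (c^2 - 10*c + 24)/(c*(c - 4*h))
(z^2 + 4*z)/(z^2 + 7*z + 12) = z/(z + 3)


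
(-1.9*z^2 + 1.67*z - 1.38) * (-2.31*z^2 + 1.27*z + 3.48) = 4.389*z^4 - 6.2707*z^3 - 1.3033*z^2 + 4.059*z - 4.8024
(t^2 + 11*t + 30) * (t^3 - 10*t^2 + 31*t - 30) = t^5 + t^4 - 49*t^3 + 11*t^2 + 600*t - 900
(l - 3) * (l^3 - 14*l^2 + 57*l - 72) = l^4 - 17*l^3 + 99*l^2 - 243*l + 216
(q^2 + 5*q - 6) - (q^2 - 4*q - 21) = 9*q + 15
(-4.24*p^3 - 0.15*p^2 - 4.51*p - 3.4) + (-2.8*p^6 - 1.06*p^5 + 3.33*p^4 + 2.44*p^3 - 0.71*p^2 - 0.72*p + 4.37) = -2.8*p^6 - 1.06*p^5 + 3.33*p^4 - 1.8*p^3 - 0.86*p^2 - 5.23*p + 0.97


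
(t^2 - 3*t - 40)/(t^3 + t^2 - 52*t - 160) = 1/(t + 4)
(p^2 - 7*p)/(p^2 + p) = (p - 7)/(p + 1)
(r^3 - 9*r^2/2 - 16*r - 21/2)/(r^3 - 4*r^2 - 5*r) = (2*r^2 - 11*r - 21)/(2*r*(r - 5))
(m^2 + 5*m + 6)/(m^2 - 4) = (m + 3)/(m - 2)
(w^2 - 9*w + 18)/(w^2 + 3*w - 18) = (w - 6)/(w + 6)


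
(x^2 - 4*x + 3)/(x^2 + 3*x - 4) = (x - 3)/(x + 4)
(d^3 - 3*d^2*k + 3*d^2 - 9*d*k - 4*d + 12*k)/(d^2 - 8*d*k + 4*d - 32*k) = (d^2 - 3*d*k - d + 3*k)/(d - 8*k)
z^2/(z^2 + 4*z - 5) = z^2/(z^2 + 4*z - 5)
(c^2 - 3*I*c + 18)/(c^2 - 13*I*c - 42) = (c + 3*I)/(c - 7*I)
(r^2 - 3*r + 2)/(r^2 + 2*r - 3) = (r - 2)/(r + 3)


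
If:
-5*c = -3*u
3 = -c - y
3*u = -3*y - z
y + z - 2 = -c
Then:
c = 2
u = 10/3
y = -5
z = 5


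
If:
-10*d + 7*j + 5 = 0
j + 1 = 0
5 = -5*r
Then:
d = -1/5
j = -1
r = -1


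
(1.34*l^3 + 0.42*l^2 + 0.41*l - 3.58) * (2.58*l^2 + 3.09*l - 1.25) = 3.4572*l^5 + 5.2242*l^4 + 0.6806*l^3 - 8.4945*l^2 - 11.5747*l + 4.475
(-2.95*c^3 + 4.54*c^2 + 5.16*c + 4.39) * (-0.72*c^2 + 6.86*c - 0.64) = 2.124*c^5 - 23.5058*c^4 + 29.3172*c^3 + 29.3312*c^2 + 26.813*c - 2.8096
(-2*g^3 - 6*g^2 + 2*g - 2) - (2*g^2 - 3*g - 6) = -2*g^3 - 8*g^2 + 5*g + 4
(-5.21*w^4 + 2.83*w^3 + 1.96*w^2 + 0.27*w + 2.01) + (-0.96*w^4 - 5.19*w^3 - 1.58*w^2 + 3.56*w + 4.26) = -6.17*w^4 - 2.36*w^3 + 0.38*w^2 + 3.83*w + 6.27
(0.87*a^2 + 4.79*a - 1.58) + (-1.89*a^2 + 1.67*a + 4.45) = -1.02*a^2 + 6.46*a + 2.87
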